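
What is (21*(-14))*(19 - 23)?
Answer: 1176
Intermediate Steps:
(21*(-14))*(19 - 23) = -294*(-4) = 1176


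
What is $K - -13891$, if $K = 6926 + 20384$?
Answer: $41201$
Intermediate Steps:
$K = 27310$
$K - -13891 = 27310 - -13891 = 27310 + 13891 = 41201$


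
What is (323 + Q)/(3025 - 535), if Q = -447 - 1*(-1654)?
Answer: 51/83 ≈ 0.61446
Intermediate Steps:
Q = 1207 (Q = -447 + 1654 = 1207)
(323 + Q)/(3025 - 535) = (323 + 1207)/(3025 - 535) = 1530/2490 = 1530*(1/2490) = 51/83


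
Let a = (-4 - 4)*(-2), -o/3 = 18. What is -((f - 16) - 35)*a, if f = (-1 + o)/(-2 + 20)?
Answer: 7784/9 ≈ 864.89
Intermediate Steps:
o = -54 (o = -3*18 = -54)
a = 16 (a = -8*(-2) = 16)
f = -55/18 (f = (-1 - 54)/(-2 + 20) = -55/18 ≈ -3.0556)
-((f - 16) - 35)*a = -((-55/18 - 16) - 35)*16 = -(-343/18 - 35)*16 = -(-973)*16/18 = -1*(-7784/9) = 7784/9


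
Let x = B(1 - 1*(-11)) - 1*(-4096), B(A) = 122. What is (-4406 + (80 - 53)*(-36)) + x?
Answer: -1160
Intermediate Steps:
x = 4218 (x = 122 - 1*(-4096) = 122 + 4096 = 4218)
(-4406 + (80 - 53)*(-36)) + x = (-4406 + (80 - 53)*(-36)) + 4218 = (-4406 + 27*(-36)) + 4218 = (-4406 - 972) + 4218 = -5378 + 4218 = -1160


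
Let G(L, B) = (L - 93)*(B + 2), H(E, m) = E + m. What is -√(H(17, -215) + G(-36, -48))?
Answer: -2*√1434 ≈ -75.736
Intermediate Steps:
G(L, B) = (-93 + L)*(2 + B)
-√(H(17, -215) + G(-36, -48)) = -√((17 - 215) + (-186 - 93*(-48) + 2*(-36) - 48*(-36))) = -√(-198 + (-186 + 4464 - 72 + 1728)) = -√(-198 + 5934) = -√5736 = -2*√1434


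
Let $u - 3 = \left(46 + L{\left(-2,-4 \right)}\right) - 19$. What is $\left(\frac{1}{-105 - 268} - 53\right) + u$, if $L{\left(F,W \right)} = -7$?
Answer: $- \frac{11191}{373} \approx -30.003$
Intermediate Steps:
$u = 23$ ($u = 3 + \left(\left(46 - 7\right) - 19\right) = 3 + \left(39 - 19\right) = 3 + 20 = 23$)
$\left(\frac{1}{-105 - 268} - 53\right) + u = \left(\frac{1}{-105 - 268} - 53\right) + 23 = \left(\frac{1}{-373} - 53\right) + 23 = \left(- \frac{1}{373} - 53\right) + 23 = - \frac{19770}{373} + 23 = - \frac{11191}{373}$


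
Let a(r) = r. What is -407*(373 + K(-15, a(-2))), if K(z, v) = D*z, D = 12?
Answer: -78551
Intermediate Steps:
K(z, v) = 12*z
-407*(373 + K(-15, a(-2))) = -407*(373 + 12*(-15)) = -407*(373 - 180) = -407*193 = -78551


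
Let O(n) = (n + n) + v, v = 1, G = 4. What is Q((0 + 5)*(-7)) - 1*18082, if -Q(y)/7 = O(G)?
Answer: -18145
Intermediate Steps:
O(n) = 1 + 2*n (O(n) = (n + n) + 1 = 2*n + 1 = 1 + 2*n)
Q(y) = -63 (Q(y) = -7*(1 + 2*4) = -7*(1 + 8) = -7*9 = -63)
Q((0 + 5)*(-7)) - 1*18082 = -63 - 1*18082 = -63 - 18082 = -18145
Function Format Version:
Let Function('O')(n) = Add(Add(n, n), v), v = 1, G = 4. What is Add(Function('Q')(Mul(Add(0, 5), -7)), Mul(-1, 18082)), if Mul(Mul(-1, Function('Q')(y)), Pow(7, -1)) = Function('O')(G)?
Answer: -18145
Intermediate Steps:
Function('O')(n) = Add(1, Mul(2, n)) (Function('O')(n) = Add(Add(n, n), 1) = Add(Mul(2, n), 1) = Add(1, Mul(2, n)))
Function('Q')(y) = -63 (Function('Q')(y) = Mul(-7, Add(1, Mul(2, 4))) = Mul(-7, Add(1, 8)) = Mul(-7, 9) = -63)
Add(Function('Q')(Mul(Add(0, 5), -7)), Mul(-1, 18082)) = Add(-63, Mul(-1, 18082)) = Add(-63, -18082) = -18145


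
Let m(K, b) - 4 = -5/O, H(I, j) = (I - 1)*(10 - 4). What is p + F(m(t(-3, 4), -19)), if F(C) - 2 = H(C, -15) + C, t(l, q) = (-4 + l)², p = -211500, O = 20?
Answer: -845911/4 ≈ -2.1148e+5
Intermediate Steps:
H(I, j) = -6 + 6*I (H(I, j) = (-1 + I)*6 = -6 + 6*I)
m(K, b) = 15/4 (m(K, b) = 4 - 5/20 = 4 - 5*1/20 = 4 - ¼ = 15/4)
F(C) = -4 + 7*C (F(C) = 2 + ((-6 + 6*C) + C) = 2 + (-6 + 7*C) = -4 + 7*C)
p + F(m(t(-3, 4), -19)) = -211500 + (-4 + 7*(15/4)) = -211500 + (-4 + 105/4) = -211500 + 89/4 = -845911/4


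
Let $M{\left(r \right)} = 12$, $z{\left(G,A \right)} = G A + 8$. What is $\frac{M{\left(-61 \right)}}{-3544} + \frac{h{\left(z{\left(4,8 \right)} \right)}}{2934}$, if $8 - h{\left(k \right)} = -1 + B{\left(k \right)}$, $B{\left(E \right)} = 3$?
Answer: $- \frac{581}{433254} \approx -0.001341$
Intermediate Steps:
$z{\left(G,A \right)} = 8 + A G$ ($z{\left(G,A \right)} = A G + 8 = 8 + A G$)
$h{\left(k \right)} = 6$ ($h{\left(k \right)} = 8 - \left(-1 + 3\right) = 8 - 2 = 6$)
$\frac{M{\left(-61 \right)}}{-3544} + \frac{h{\left(z{\left(4,8 \right)} \right)}}{2934} = \frac{12}{-3544} + \frac{6}{2934} = 12 \left(- \frac{1}{3544}\right) + 6 \cdot \frac{1}{2934} = - \frac{3}{886} + \frac{1}{489} = - \frac{581}{433254}$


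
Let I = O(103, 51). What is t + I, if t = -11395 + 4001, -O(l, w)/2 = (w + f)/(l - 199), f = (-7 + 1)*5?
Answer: -118297/16 ≈ -7393.6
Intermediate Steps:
f = -30 (f = -6*5 = -30)
O(l, w) = -2*(-30 + w)/(-199 + l) (O(l, w) = -2*(w - 30)/(l - 199) = -2*(-30 + w)/(-199 + l))
t = -7394
I = 7/16 (I = 2*(30 - 1*51)/(-199 + 103) = 2*(30 - 51)/(-96) = 2*(-1/96)*(-21) = 7/16 ≈ 0.43750)
t + I = -7394 + 7/16 = -118297/16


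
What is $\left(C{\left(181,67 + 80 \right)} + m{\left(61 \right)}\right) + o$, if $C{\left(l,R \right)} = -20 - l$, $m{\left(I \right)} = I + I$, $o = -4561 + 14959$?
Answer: $10319$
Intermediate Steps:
$o = 10398$
$m{\left(I \right)} = 2 I$
$\left(C{\left(181,67 + 80 \right)} + m{\left(61 \right)}\right) + o = \left(\left(-20 - 181\right) + 2 \cdot 61\right) + 10398 = \left(\left(-20 - 181\right) + 122\right) + 10398 = \left(-201 + 122\right) + 10398 = -79 + 10398 = 10319$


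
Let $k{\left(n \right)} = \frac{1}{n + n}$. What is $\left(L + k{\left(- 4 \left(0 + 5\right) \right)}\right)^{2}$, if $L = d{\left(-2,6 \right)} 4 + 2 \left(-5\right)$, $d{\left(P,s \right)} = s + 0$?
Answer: $\frac{312481}{1600} \approx 195.3$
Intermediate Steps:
$d{\left(P,s \right)} = s$
$k{\left(n \right)} = \frac{1}{2 n}$
$L = 14$ ($L = 6 \cdot 4 + 2 \left(-5\right) = 24 - 10 = 14$)
$\left(L + k{\left(- 4 \left(0 + 5\right) \right)}\right)^{2} = \left(14 + \frac{1}{2 \left(- 4 \left(0 + 5\right)\right)}\right)^{2} = \left(14 + \frac{1}{2 \left(\left(-4\right) 5\right)}\right)^{2} = \left(14 + \frac{1}{2 \left(-20\right)}\right)^{2} = \left(14 + \frac{1}{2} \left(- \frac{1}{20}\right)\right)^{2} = \left(14 - \frac{1}{40}\right)^{2} = \left(\frac{559}{40}\right)^{2} = \frac{312481}{1600}$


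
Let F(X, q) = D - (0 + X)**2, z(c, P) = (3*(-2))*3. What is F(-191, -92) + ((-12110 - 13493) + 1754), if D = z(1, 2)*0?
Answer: -60330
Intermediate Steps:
z(c, P) = -18 (z(c, P) = -6*3 = -18)
D = 0 (D = -18*0 = 0)
F(X, q) = -X**2 (F(X, q) = 0 - (0 + X)**2 = 0 - X**2 = -X**2)
F(-191, -92) + ((-12110 - 13493) + 1754) = -1*(-191)**2 + ((-12110 - 13493) + 1754) = -1*36481 + (-25603 + 1754) = -36481 - 23849 = -60330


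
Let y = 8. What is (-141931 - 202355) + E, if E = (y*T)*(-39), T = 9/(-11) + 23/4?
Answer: -3804072/11 ≈ -3.4582e+5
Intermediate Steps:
T = 217/44 (T = 9*(-1/11) + 23*(1/4) = -9/11 + 23/4 = 217/44 ≈ 4.9318)
E = -16926/11 (E = (8*(217/44))*(-39) = (434/11)*(-39) = -16926/11 ≈ -1538.7)
(-141931 - 202355) + E = (-141931 - 202355) - 16926/11 = -344286 - 16926/11 = -3804072/11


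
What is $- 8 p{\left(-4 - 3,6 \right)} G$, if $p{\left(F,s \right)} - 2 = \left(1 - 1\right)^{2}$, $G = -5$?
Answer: $80$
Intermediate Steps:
$p{\left(F,s \right)} = 2$ ($p{\left(F,s \right)} = 2 + \left(1 - 1\right)^{2} = 2 + 0^{2} = 2 + 0 = 2$)
$- 8 p{\left(-4 - 3,6 \right)} G = \left(-8\right) 2 \left(-5\right) = \left(-16\right) \left(-5\right) = 80$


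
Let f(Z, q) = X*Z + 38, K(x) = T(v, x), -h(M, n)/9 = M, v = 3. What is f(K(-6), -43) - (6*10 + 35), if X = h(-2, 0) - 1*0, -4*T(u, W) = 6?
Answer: -84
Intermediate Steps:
T(u, W) = -3/2 (T(u, W) = -¼*6 = -3/2)
h(M, n) = -9*M
K(x) = -3/2
X = 18 (X = -9*(-2) - 1*0 = 18 + 0 = 18)
f(Z, q) = 38 + 18*Z (f(Z, q) = 18*Z + 38 = 38 + 18*Z)
f(K(-6), -43) - (6*10 + 35) = (38 + 18*(-3/2)) - (6*10 + 35) = (38 - 27) - (60 + 35) = 11 - 1*95 = 11 - 95 = -84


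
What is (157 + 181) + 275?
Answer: 613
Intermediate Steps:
(157 + 181) + 275 = 338 + 275 = 613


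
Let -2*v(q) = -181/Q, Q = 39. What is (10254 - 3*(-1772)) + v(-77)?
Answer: 1214641/78 ≈ 15572.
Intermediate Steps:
v(q) = 181/78 (v(q) = -(-181)/(2*39) = -1/2*(-181/39) = 181/78)
(10254 - 3*(-1772)) + v(-77) = (10254 - 3*(-1772)) + 181/78 = (10254 + 5316) + 181/78 = 15570 + 181/78 = 1214641/78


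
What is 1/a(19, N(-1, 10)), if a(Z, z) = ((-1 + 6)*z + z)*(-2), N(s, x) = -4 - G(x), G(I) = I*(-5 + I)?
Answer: 1/648 ≈ 0.0015432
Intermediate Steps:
N(s, x) = -4 - x*(-5 + x)
a(Z, z) = -12*z (a(Z, z) = (5*z + z)*(-2) = (6*z)*(-2) = -12*z)
1/a(19, N(-1, 10)) = 1/(-12*(-4 - 1*10*(-5 + 10))) = 1/(-12*(-4 - 1*10*5)) = 1/(-12*(-4 - 50)) = 1/(-12*(-54)) = 1/648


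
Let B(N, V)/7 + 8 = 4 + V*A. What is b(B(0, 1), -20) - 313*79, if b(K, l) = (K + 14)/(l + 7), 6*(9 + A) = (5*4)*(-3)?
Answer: -321304/13 ≈ -24716.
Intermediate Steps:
A = -19 (A = -9 + ((5*4)*(-3))/6 = -9 + (20*(-3))/6 = -9 + (1/6)*(-60) = -9 - 10 = -19)
B(N, V) = -28 - 133*V (B(N, V) = -56 + 7*(4 + V*(-19)) = -56 + 7*(4 - 19*V) = -56 + (28 - 133*V) = -28 - 133*V)
b(K, l) = (14 + K)/(7 + l)
b(B(0, 1), -20) - 313*79 = (14 + (-28 - 133*1))/(7 - 20) - 313*79 = (14 + (-28 - 133))/(-13) - 24727 = -(14 - 161)/13 - 24727 = -1/13*(-147) - 24727 = 147/13 - 24727 = -321304/13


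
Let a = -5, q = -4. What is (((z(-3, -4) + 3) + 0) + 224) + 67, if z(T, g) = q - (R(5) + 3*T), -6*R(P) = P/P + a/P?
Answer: 299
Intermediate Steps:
R(P) = -⅙ + 5/(6*P) (R(P) = -(P/P - 5/P)/6 = -(1 - 5/P)/6 = -⅙ + 5/(6*P))
z(T, g) = -4 - 3*T (z(T, g) = -4 - ((⅙)*(5 - 1*5)/5 + 3*T) = -4 - ((⅙)*(⅕)*(5 - 5) + 3*T) = -4 - ((⅙)*(⅕)*0 + 3*T) = -4 - (0 + 3*T) = -4 - 3*T)
(((z(-3, -4) + 3) + 0) + 224) + 67 = ((((-4 - 3*(-3)) + 3) + 0) + 224) + 67 = ((((-4 + 9) + 3) + 0) + 224) + 67 = (((5 + 3) + 0) + 224) + 67 = ((8 + 0) + 224) + 67 = (8 + 224) + 67 = 232 + 67 = 299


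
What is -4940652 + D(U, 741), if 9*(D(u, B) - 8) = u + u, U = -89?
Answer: -44465974/9 ≈ -4.9407e+6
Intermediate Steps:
D(u, B) = 8 + 2*u/9 (D(u, B) = 8 + (u + u)/9 = 8 + (2*u)/9 = 8 + 2*u/9)
-4940652 + D(U, 741) = -4940652 + (8 + (2/9)*(-89)) = -4940652 + (8 - 178/9) = -4940652 - 106/9 = -44465974/9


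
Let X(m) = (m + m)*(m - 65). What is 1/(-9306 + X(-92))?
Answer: 1/19582 ≈ 5.1067e-5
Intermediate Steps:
X(m) = 2*m*(-65 + m) (X(m) = (2*m)*(-65 + m) = 2*m*(-65 + m))
1/(-9306 + X(-92)) = 1/(-9306 + 2*(-92)*(-65 - 92)) = 1/(-9306 + 2*(-92)*(-157)) = 1/(-9306 + 28888) = 1/19582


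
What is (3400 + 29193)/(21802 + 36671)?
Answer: 32593/58473 ≈ 0.55740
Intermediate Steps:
(3400 + 29193)/(21802 + 36671) = 32593/58473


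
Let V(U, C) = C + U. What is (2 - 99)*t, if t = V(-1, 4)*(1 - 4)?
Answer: 873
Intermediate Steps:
t = -9 (t = (4 - 1)*(1 - 4) = 3*(-3) = -9)
(2 - 99)*t = (2 - 99)*(-9) = -97*(-9) = 873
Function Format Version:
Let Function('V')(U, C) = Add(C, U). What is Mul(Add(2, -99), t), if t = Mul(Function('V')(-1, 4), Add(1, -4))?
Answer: 873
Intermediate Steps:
t = -9 (t = Mul(Add(4, -1), Add(1, -4)) = Mul(3, -3) = -9)
Mul(Add(2, -99), t) = Mul(Add(2, -99), -9) = Mul(-97, -9) = 873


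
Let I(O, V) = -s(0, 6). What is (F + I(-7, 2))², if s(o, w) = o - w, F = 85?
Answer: 8281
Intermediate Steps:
I(O, V) = 6 (I(O, V) = -(0 - 1*6) = -(0 - 6) = -1*(-6) = 6)
(F + I(-7, 2))² = (85 + 6)² = 91² = 8281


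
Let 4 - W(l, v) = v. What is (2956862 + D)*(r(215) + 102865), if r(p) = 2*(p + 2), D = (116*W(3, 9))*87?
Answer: 300228420198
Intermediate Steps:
W(l, v) = 4 - v
D = -50460 (D = (116*(4 - 1*9))*87 = (116*(4 - 9))*87 = (116*(-5))*87 = -580*87 = -50460)
r(p) = 4 + 2*p (r(p) = 2*(2 + p) = 4 + 2*p)
(2956862 + D)*(r(215) + 102865) = (2956862 - 50460)*((4 + 2*215) + 102865) = 2906402*((4 + 430) + 102865) = 2906402*(434 + 102865) = 2906402*103299 = 300228420198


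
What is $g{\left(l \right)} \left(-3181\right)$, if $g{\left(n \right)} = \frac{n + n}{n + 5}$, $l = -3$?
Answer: $9543$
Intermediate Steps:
$g{\left(n \right)} = \frac{2 n}{5 + n}$
$g{\left(l \right)} \left(-3181\right) = 2 \left(-3\right) \frac{1}{5 - 3} \left(-3181\right) = 2 \left(-3\right) \frac{1}{2} \left(-3181\right) = \left(-3\right) \left(-3181\right) = 9543$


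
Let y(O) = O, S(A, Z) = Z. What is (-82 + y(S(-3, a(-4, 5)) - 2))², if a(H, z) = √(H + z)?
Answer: 6889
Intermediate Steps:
(-82 + y(S(-3, a(-4, 5)) - 2))² = (-82 + (√(-4 + 5) - 2))² = (-82 + (√1 - 2))² = (-82 + (1 - 2))² = (-82 - 1)² = (-83)² = 6889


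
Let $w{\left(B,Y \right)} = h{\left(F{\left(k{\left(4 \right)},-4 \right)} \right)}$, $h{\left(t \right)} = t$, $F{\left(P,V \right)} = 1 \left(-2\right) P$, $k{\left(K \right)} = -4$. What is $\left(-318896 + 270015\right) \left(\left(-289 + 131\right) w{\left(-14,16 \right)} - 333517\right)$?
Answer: $16364430061$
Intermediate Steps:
$F{\left(P,V \right)} = - 2 P$
$w{\left(B,Y \right)} = 8$ ($w{\left(B,Y \right)} = \left(-2\right) \left(-4\right) = 8$)
$\left(-318896 + 270015\right) \left(\left(-289 + 131\right) w{\left(-14,16 \right)} - 333517\right) = \left(-318896 + 270015\right) \left(\left(-289 + 131\right) 8 - 333517\right) = - 48881 \left(\left(-158\right) 8 - 333517\right) = - 48881 \left(-1264 - 333517\right) = \left(-48881\right) \left(-334781\right) = 16364430061$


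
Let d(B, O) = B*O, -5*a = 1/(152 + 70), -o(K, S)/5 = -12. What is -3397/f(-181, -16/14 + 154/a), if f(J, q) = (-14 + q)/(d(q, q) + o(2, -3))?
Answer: 2431951101695774/4188401 ≈ 5.8064e+8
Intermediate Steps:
o(K, S) = 60 (o(K, S) = -5*(-12) = 60)
a = -1/1110 (a = -1/(5*(152 + 70)) = -⅕/222 = -⅕*1/222 = -1/1110 ≈ -0.00090090)
f(J, q) = (-14 + q)/(60 + q²) (f(J, q) = (-14 + q)/(q*q + 60) = (-14 + q)/(q² + 60) = (-14 + q)/(60 + q²))
-3397/f(-181, -16/14 + 154/a) = -3397*(60 + (-16/14 + 154/(-1/1110))²)/(-14 + (-16/14 + 154/(-1/1110))) = -3397*(60 + (-16*1/14 + 154*(-1110))²)/(-14 + (-16*1/14 + 154*(-1110))) = -3397*(60 + (-8/7 - 170940)²)/(-14 + (-8/7 - 170940)) = -3397*(60 + (-1196588/7)²)/(-14 - 1196588/7) = -3397/(-1196686/7/(60 + 1431822841744/49)) = -3397/(-1196686/7/(1431822844684/49)) = -3397/((49/1431822844684)*(-1196686/7)) = -3397/(-4188401/715911422342) = -3397*(-715911422342/4188401) = 2431951101695774/4188401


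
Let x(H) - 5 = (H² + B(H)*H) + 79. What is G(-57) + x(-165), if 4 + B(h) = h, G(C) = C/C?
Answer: 55195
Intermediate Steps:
G(C) = 1
B(h) = -4 + h
x(H) = 84 + H² + H*(-4 + H) (x(H) = 5 + ((H² + (-4 + H)*H) + 79) = 5 + ((H² + H*(-4 + H)) + 79) = 5 + (79 + H² + H*(-4 + H)) = 84 + H² + H*(-4 + H))
G(-57) + x(-165) = 1 + (84 + (-165)² - 165*(-4 - 165)) = 1 + (84 + 27225 - 165*(-169)) = 1 + (84 + 27225 + 27885) = 1 + 55194 = 55195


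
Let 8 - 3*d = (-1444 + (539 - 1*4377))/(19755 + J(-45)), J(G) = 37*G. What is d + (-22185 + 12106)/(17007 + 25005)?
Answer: 106572161/42222060 ≈ 2.5241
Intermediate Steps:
d = 75001/27135 (d = 8/3 - (-1444 + (539 - 1*4377))/(3*(19755 + 37*(-45))) = 8/3 - (-1444 + (539 - 4377))/(3*(19755 - 1665)) = 8/3 - (-1444 - 3838)/(3*18090) = 8/3 - (-5282)/(3*18090) = 8/3 - ⅓*(-2641/9045) = 8/3 + 2641/27135 = 75001/27135 ≈ 2.7640)
d + (-22185 + 12106)/(17007 + 25005) = 75001/27135 + (-22185 + 12106)/(17007 + 25005) = 75001/27135 - 10079/42012 = 106572161/42222060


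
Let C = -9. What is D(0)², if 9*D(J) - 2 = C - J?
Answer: 49/81 ≈ 0.60494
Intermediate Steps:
D(J) = -7/9 - J/9 (D(J) = 2/9 + (-9 - J)/9 = 2/9 + (-1 - J/9) = -7/9 - J/9)
D(0)² = (-7/9 - ⅑*0)² = (-7/9 + 0)² = (-7/9)² = 49/81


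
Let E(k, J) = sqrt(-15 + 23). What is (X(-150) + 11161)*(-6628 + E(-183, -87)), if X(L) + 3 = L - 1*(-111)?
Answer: -73696732 + 22238*sqrt(2) ≈ -7.3665e+7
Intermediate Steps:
X(L) = 108 + L (X(L) = -3 + (L - 1*(-111)) = -3 + (L + 111) = -3 + (111 + L) = 108 + L)
E(k, J) = 2*sqrt(2) (E(k, J) = sqrt(8) = 2*sqrt(2))
(X(-150) + 11161)*(-6628 + E(-183, -87)) = ((108 - 150) + 11161)*(-6628 + 2*sqrt(2)) = (-42 + 11161)*(-6628 + 2*sqrt(2)) = 11119*(-6628 + 2*sqrt(2)) = -73696732 + 22238*sqrt(2)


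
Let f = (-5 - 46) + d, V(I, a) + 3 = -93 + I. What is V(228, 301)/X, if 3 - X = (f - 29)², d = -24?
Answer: -12/983 ≈ -0.012208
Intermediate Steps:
V(I, a) = -96 + I (V(I, a) = -3 + (-93 + I) = -96 + I)
f = -75 (f = (-5 - 46) - 24 = -51 - 24 = -75)
X = -10813 (X = 3 - (-75 - 29)² = 3 - 1*(-104)² = 3 - 1*10816 = 3 - 10816 = -10813)
V(228, 301)/X = (-96 + 228)/(-10813) = 132*(-1/10813) = -12/983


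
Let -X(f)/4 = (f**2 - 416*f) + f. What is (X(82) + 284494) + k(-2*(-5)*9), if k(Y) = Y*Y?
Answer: 401818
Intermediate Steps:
X(f) = -4*f**2 + 1660*f (X(f) = -4*((f**2 - 416*f) + f) = -4*(f**2 - 415*f) = -4*f**2 + 1660*f)
k(Y) = Y**2
(X(82) + 284494) + k(-2*(-5)*9) = (4*82*(415 - 1*82) + 284494) + (-2*(-5)*9)**2 = (4*82*(415 - 82) + 284494) + (10*9)**2 = (4*82*333 + 284494) + 90**2 = (109224 + 284494) + 8100 = 393718 + 8100 = 401818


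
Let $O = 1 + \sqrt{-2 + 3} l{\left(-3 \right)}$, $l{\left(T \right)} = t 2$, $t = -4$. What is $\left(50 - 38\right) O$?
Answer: $-84$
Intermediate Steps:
$l{\left(T \right)} = -8$ ($l{\left(T \right)} = \left(-4\right) 2 = -8$)
$O = -7$ ($O = 1 + \sqrt{-2 + 3} \left(-8\right) = 1 + \sqrt{1} \left(-8\right) = 1 + 1 \left(-8\right) = 1 - 8 = -7$)
$\left(50 - 38\right) O = \left(50 - 38\right) \left(-7\right) = 12 \left(-7\right) = -84$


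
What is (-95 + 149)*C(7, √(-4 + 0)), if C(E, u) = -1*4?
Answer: -216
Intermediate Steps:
C(E, u) = -4
(-95 + 149)*C(7, √(-4 + 0)) = (-95 + 149)*(-4) = 54*(-4) = -216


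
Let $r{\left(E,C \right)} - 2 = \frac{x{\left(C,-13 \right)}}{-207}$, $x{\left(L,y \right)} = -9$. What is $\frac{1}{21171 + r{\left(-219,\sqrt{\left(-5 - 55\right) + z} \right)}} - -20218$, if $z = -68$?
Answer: $\frac{9845761663}{486980} \approx 20218.0$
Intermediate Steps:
$r{\left(E,C \right)} = \frac{47}{23}$ ($r{\left(E,C \right)} = 2 - \frac{9}{-207} = 2 - - \frac{1}{23} = 2 + \frac{1}{23} = \frac{47}{23}$)
$\frac{1}{21171 + r{\left(-219,\sqrt{\left(-5 - 55\right) + z} \right)}} - -20218 = \frac{1}{21171 + \frac{47}{23}} - -20218 = \frac{1}{\frac{486980}{23}} + 20218 = \frac{23}{486980} + 20218 = \frac{9845761663}{486980}$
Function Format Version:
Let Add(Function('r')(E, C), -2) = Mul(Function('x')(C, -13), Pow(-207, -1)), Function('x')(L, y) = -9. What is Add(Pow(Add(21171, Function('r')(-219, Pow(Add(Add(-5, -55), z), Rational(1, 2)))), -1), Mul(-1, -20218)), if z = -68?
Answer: Rational(9845761663, 486980) ≈ 20218.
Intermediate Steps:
Function('r')(E, C) = Rational(47, 23) (Function('r')(E, C) = Add(2, Mul(-9, Pow(-207, -1))) = Add(2, Mul(-9, Rational(-1, 207))) = Add(2, Rational(1, 23)) = Rational(47, 23))
Add(Pow(Add(21171, Function('r')(-219, Pow(Add(Add(-5, -55), z), Rational(1, 2)))), -1), Mul(-1, -20218)) = Add(Pow(Add(21171, Rational(47, 23)), -1), Mul(-1, -20218)) = Add(Pow(Rational(486980, 23), -1), 20218) = Add(Rational(23, 486980), 20218) = Rational(9845761663, 486980)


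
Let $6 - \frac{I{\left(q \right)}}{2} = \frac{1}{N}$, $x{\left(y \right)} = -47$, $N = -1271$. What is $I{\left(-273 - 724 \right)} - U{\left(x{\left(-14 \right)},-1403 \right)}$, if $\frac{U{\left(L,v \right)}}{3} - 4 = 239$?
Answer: $- \frac{911305}{1271} \approx -717.0$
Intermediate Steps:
$U{\left(L,v \right)} = 729$ ($U{\left(L,v \right)} = 12 + 3 \cdot 239 = 12 + 717 = 729$)
$I{\left(q \right)} = \frac{15254}{1271}$ ($I{\left(q \right)} = 12 - \frac{2}{-1271} = 12 - - \frac{2}{1271} = 12 + \frac{2}{1271} = \frac{15254}{1271}$)
$I{\left(-273 - 724 \right)} - U{\left(x{\left(-14 \right)},-1403 \right)} = \frac{15254}{1271} - 729 = - \frac{911305}{1271}$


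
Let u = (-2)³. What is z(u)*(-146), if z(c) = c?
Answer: 1168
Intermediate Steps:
u = -8
z(u)*(-146) = -8*(-146) = 1168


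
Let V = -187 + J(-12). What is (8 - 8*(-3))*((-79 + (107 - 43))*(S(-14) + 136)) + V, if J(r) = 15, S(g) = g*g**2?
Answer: 1251668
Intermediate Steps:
S(g) = g**3
V = -172 (V = -187 + 15 = -172)
(8 - 8*(-3))*((-79 + (107 - 43))*(S(-14) + 136)) + V = (8 - 8*(-3))*((-79 + (107 - 43))*((-14)**3 + 136)) - 172 = (8 + 24)*((-79 + 64)*(-2744 + 136)) - 172 = 32*(-15*(-2608)) - 172 = 32*39120 - 172 = 1251840 - 172 = 1251668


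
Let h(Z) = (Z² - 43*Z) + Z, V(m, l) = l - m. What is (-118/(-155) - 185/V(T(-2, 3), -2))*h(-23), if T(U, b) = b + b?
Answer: 8856081/248 ≈ 35710.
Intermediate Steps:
T(U, b) = 2*b
h(Z) = Z² - 42*Z
(-118/(-155) - 185/V(T(-2, 3), -2))*h(-23) = (-118/(-155) - 185/(-2 - 2*3))*(-23*(-42 - 23)) = (-118*(-1/155) - 185/(-2 - 1*6))*(-23*(-65)) = (118/155 - 185/(-2 - 6))*1495 = (118/155 - 185/(-8))*1495 = (118/155 - 185*(-⅛))*1495 = (118/155 + 185/8)*1495 = (29619/1240)*1495 = 8856081/248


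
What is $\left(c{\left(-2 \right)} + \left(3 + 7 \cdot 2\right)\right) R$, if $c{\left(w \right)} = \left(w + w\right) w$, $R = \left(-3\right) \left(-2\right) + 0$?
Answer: $150$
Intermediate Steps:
$R = 6$ ($R = 6 + 0 = 6$)
$c{\left(w \right)} = 2 w^{2}$ ($c{\left(w \right)} = 2 w w = 2 w^{2}$)
$\left(c{\left(-2 \right)} + \left(3 + 7 \cdot 2\right)\right) R = \left(2 \left(-2\right)^{2} + \left(3 + 7 \cdot 2\right)\right) 6 = \left(2 \cdot 4 + \left(3 + 14\right)\right) 6 = \left(8 + 17\right) 6 = 25 \cdot 6 = 150$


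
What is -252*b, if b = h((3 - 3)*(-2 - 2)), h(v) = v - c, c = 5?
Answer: 1260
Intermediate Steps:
h(v) = -5 + v (h(v) = v - 1*5 = v - 5 = -5 + v)
b = -5 (b = -5 + (3 - 3)*(-2 - 2) = -5 + 0*(-4) = -5 + 0 = -5)
-252*b = -252*(-5) = 1260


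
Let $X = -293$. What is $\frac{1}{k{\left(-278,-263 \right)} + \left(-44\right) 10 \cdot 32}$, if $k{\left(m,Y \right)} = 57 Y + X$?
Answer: $- \frac{1}{29364} \approx -3.4055 \cdot 10^{-5}$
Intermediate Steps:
$k{\left(m,Y \right)} = -293 + 57 Y$ ($k{\left(m,Y \right)} = 57 Y - 293 = -293 + 57 Y$)
$\frac{1}{k{\left(-278,-263 \right)} + \left(-44\right) 10 \cdot 32} = \frac{1}{\left(-293 + 57 \left(-263\right)\right) + \left(-44\right) 10 \cdot 32} = \frac{1}{\left(-293 - 14991\right) - 14080} = \frac{1}{-15284 - 14080} = \frac{1}{-29364} = - \frac{1}{29364}$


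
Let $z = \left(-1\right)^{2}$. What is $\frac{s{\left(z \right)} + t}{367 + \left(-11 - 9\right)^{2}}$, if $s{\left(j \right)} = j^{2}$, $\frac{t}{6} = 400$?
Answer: $\frac{2401}{767} \approx 3.1304$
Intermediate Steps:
$t = 2400$ ($t = 6 \cdot 400 = 2400$)
$z = 1$
$\frac{s{\left(z \right)} + t}{367 + \left(-11 - 9\right)^{2}} = \frac{1^{2} + 2400}{367 + \left(-11 - 9\right)^{2}} = \frac{1 + 2400}{367 + \left(-20\right)^{2}} = \frac{2401}{367 + 400} = \frac{2401}{767}$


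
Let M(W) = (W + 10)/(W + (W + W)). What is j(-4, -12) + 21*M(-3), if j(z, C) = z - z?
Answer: -49/3 ≈ -16.333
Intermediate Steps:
M(W) = (10 + W)/(3*W) (M(W) = (10 + W)/(W + 2*W) = (10 + W)/((3*W)) = (10 + W)*(1/(3*W)) = (10 + W)/(3*W))
j(z, C) = 0
j(-4, -12) + 21*M(-3) = 0 + 21*((1/3)*(10 - 3)/(-3)) = 0 + 21*((1/3)*(-1/3)*7) = 0 + 21*(-7/9) = 0 - 49/3 = -49/3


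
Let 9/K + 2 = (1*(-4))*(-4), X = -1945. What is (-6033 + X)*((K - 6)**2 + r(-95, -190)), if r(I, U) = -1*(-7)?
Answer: -27911033/98 ≈ -2.8481e+5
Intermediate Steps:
K = 9/14 (K = 9/(-2 + (1*(-4))*(-4)) = 9/(-2 - 4*(-4)) = 9/(-2 + 16) = 9/14 ≈ 0.64286)
r(I, U) = 7
(-6033 + X)*((K - 6)**2 + r(-95, -190)) = (-6033 - 1945)*((9/14 - 6)**2 + 7) = -7978*((-75/14)**2 + 7) = -7978*(5625/196 + 7) = -7978*6997/196 = -27911033/98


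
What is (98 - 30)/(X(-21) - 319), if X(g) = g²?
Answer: 34/61 ≈ 0.55738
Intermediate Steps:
(98 - 30)/(X(-21) - 319) = (98 - 30)/((-21)² - 319) = 68/(441 - 319) = 68/122 = 68*(1/122) = 34/61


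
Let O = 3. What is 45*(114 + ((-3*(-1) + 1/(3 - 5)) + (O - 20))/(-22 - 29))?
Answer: 174855/34 ≈ 5142.8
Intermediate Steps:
45*(114 + ((-3*(-1) + 1/(3 - 5)) + (O - 20))/(-22 - 29)) = 45*(114 + ((-3*(-1) + 1/(3 - 5)) + (3 - 20))/(-22 - 29)) = 45*(114 + ((3 + 1/(-2)) - 17)/(-51)) = 45*(114 + ((3 - ½) - 17)*(-1/51)) = 45*(114 + (5/2 - 17)*(-1/51)) = 45*(114 - 29/2*(-1/51)) = 45*(114 + 29/102) = 45*(11657/102) = 174855/34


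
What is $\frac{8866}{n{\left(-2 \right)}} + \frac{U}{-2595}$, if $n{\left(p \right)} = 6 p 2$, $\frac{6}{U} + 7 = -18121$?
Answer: $- \frac{8689078967}{23521080} \approx -369.42$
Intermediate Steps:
$U = - \frac{3}{9064}$ ($U = \frac{6}{-7 - 18121} = \frac{6}{-18128} = 6 \left(- \frac{1}{18128}\right) = - \frac{3}{9064} \approx -0.00033098$)
$n{\left(p \right)} = 12 p$
$\frac{8866}{n{\left(-2 \right)}} + \frac{U}{-2595} = \frac{8866}{12 \left(-2\right)} - \frac{3}{9064 \left(-2595\right)} = \frac{8866}{-24} - - \frac{1}{7840360} = 8866 \left(- \frac{1}{24}\right) + \frac{1}{7840360} = - \frac{4433}{12} + \frac{1}{7840360} = - \frac{8689078967}{23521080}$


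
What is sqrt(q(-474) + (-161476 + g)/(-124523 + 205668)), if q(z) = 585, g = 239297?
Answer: sqrt(3858253734670)/81145 ≈ 24.207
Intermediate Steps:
sqrt(q(-474) + (-161476 + g)/(-124523 + 205668)) = sqrt(585 + (-161476 + 239297)/(-124523 + 205668)) = sqrt(585 + 77821/81145) = sqrt(47547646/81145) = sqrt(3858253734670)/81145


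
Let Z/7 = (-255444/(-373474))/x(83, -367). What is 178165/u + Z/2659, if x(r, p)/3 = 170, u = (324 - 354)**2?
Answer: 300780745712087/1519393069980 ≈ 197.96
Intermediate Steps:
u = 900 (u = (-30)**2 = 900)
x(r, p) = 510 (x(r, p) = 3*170 = 510)
Z = 149009/15872645 (Z = 7*(-255444/(-373474)/510) = 7*(-255444*(-1/373474)*(1/510)) = 7*((127722/186737)*(1/510)) = 7*(21287/15872645) = 149009/15872645 ≈ 0.0093878)
178165/u + Z/2659 = 178165/900 + (149009/15872645)/2659 = 178165*(1/900) + (149009/15872645)*(1/2659) = 35633/180 + 149009/42205363055 = 300780745712087/1519393069980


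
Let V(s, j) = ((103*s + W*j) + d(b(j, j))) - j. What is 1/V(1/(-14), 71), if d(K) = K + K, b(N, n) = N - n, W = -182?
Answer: -14/182005 ≈ -7.6921e-5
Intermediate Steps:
d(K) = 2*K
V(s, j) = -183*j + 103*s (V(s, j) = ((103*s - 182*j) + 2*(j - j)) - j = ((-182*j + 103*s) + 2*0) - j = ((-182*j + 103*s) + 0) - j = (-182*j + 103*s) - j = -183*j + 103*s)
1/V(1/(-14), 71) = 1/(-183*71 + 103/(-14)) = 1/(-12993 + 103*(-1/14)) = 1/(-12993 - 103/14) = 1/(-182005/14) = -14/182005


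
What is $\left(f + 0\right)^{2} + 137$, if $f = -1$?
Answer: $138$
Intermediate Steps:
$\left(f + 0\right)^{2} + 137 = \left(-1 + 0\right)^{2} + 137 = \left(-1\right)^{2} + 137 = 1 + 137 = 138$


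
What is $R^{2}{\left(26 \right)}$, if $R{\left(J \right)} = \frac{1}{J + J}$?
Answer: $\frac{1}{2704} \approx 0.00036982$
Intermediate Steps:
$R{\left(J \right)} = \frac{1}{2 J}$
$R^{2}{\left(26 \right)} = \left(\frac{1}{2 \cdot 26}\right)^{2} = \left(\frac{1}{2} \cdot \frac{1}{26}\right)^{2} = \left(\frac{1}{52}\right)^{2} = \frac{1}{2704}$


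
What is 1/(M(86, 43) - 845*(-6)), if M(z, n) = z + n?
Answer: 1/5199 ≈ 0.00019234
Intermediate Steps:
M(z, n) = n + z
1/(M(86, 43) - 845*(-6)) = 1/((43 + 86) - 845*(-6)) = 1/(129 + 5070) = 1/5199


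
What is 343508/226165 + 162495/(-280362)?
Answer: 19851969407/21136023910 ≈ 0.93925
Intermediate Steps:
343508/226165 + 162495/(-280362) = 343508*(1/226165) + 162495*(-1/280362) = 343508/226165 - 54165/93454 = 19851969407/21136023910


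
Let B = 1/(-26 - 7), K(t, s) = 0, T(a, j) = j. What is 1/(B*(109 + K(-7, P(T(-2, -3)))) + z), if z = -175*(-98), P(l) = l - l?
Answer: 33/565841 ≈ 5.8320e-5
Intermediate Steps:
P(l) = 0
B = -1/33 (B = 1/(-33) = -1/33 ≈ -0.030303)
z = 17150
1/(B*(109 + K(-7, P(T(-2, -3)))) + z) = 1/(-(109 + 0)/33 + 17150) = 1/(-1/33*109 + 17150) = 1/(-109/33 + 17150) = 1/(565841/33) = 33/565841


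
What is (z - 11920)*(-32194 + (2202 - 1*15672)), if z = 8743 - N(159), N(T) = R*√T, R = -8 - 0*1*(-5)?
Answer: 145074528 - 365312*√159 ≈ 1.4047e+8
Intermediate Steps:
R = -8 (R = -8 - 0*(-5) = -8 - 1*0 = -8 + 0 = -8)
N(T) = -8*√T
z = 8743 + 8*√159 (z = 8743 - (-8)*√159 = 8743 + 8*√159 ≈ 8843.9)
(z - 11920)*(-32194 + (2202 - 1*15672)) = ((8743 + 8*√159) - 11920)*(-32194 + (2202 - 1*15672)) = (-3177 + 8*√159)*(-32194 + (2202 - 15672)) = (-3177 + 8*√159)*(-32194 - 13470) = (-3177 + 8*√159)*(-45664) = 145074528 - 365312*√159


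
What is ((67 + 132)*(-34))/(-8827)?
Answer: 6766/8827 ≈ 0.76651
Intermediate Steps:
((67 + 132)*(-34))/(-8827) = (199*(-34))*(-1/8827) = -6766*(-1/8827) = 6766/8827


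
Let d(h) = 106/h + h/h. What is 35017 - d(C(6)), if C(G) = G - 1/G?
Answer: 1224924/35 ≈ 34998.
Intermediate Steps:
d(h) = 1 + 106/h (d(h) = 106/h + 1 = 1 + 106/h)
35017 - d(C(6)) = 35017 - (106 + (6 - 1/6))/(6 - 1/6) = 35017 - (106 + (6 - 1*⅙))/(6 - 1*⅙) = 35017 - (106 + (6 - ⅙))/(6 - ⅙) = 35017 - (106 + 35/6)/35/6 = 35017 - 6*671/(35*6) = 35017 - 1*671/35 = 35017 - 671/35 = 1224924/35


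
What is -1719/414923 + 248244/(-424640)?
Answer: -25933025343/44048225680 ≈ -0.58874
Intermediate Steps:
-1719/414923 + 248244/(-424640) = -1719*1/414923 + 248244*(-1/424640) = -1719/414923 - 62061/106160 = -25933025343/44048225680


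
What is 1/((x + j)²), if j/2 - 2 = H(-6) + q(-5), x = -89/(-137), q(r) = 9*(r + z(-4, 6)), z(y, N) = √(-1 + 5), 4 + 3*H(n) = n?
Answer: 168921/530058529 ≈ 0.00031868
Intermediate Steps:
H(n) = -4/3 + n/3
z(y, N) = 2 (z(y, N) = √4 = 2)
q(r) = 18 + 9*r (q(r) = 9*(r + 2) = 9*(2 + r) = 18 + 9*r)
x = 89/137 (x = -89*(-1/137) = 89/137 ≈ 0.64964)
j = -170/3 (j = 4 + 2*((-4/3 + (⅓)*(-6)) + (18 + 9*(-5))) = 4 + 2*((-4/3 - 2) + (18 - 45)) = 4 + 2*(-10/3 - 27) = 4 + 2*(-91/3) = 4 - 182/3 = -170/3 ≈ -56.667)
1/((x + j)²) = 1/((89/137 - 170/3)²) = 1/((-23023/411)²) = 1/(530058529/168921) = 168921/530058529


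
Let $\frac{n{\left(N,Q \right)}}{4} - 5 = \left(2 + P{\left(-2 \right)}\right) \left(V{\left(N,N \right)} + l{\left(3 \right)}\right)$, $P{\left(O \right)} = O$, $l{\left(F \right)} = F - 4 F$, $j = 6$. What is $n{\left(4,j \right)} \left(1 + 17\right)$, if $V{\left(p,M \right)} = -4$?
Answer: $360$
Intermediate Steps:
$l{\left(F \right)} = - 3 F$
$n{\left(N,Q \right)} = 20$ ($n{\left(N,Q \right)} = 20 + 4 \left(2 - 2\right) \left(-4 - 9\right) = 20 + 4 \cdot 0 \left(-4 - 9\right) = 20 + 4 \cdot 0 \left(-13\right) = 20 + 4 \cdot 0 = 20 + 0 = 20$)
$n{\left(4,j \right)} \left(1 + 17\right) = 20 \left(1 + 17\right) = 20 \cdot 18 = 360$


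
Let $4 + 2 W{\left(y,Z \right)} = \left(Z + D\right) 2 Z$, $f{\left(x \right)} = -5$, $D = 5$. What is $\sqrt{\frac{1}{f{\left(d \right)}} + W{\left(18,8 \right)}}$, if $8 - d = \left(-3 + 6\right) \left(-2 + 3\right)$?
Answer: $\frac{\sqrt{2545}}{5} \approx 10.09$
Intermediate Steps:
$d = 5$ ($d = 8 - \left(-3 + 6\right) \left(-2 + 3\right) = 8 - 3 \cdot 1 = 8 - 3 = 5$)
$W{\left(y,Z \right)} = -2 + \frac{Z \left(10 + 2 Z\right)}{2}$ ($W{\left(y,Z \right)} = -2 + \frac{\left(Z + 5\right) 2 Z}{2} = -2 + \frac{\left(5 + Z\right) 2 Z}{2} = -2 + \frac{\left(10 + 2 Z\right) Z}{2} = -2 + \frac{Z \left(10 + 2 Z\right)}{2}$)
$\sqrt{\frac{1}{f{\left(d \right)}} + W{\left(18,8 \right)}} = \sqrt{\frac{1}{-5} + \left(-2 + 8^{2} + 5 \cdot 8\right)} = \sqrt{- \frac{1}{5} + \left(-2 + 64 + 40\right)} = \sqrt{- \frac{1}{5} + 102} = \sqrt{\frac{509}{5}} = \frac{\sqrt{2545}}{5}$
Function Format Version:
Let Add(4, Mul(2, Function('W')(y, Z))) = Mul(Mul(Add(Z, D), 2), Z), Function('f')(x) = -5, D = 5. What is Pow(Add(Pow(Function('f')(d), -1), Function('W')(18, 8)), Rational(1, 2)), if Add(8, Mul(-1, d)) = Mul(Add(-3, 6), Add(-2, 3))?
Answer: Mul(Rational(1, 5), Pow(2545, Rational(1, 2))) ≈ 10.090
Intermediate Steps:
d = 5 (d = Add(8, Mul(-1, Mul(Add(-3, 6), Add(-2, 3)))) = Add(8, Mul(-1, Mul(3, 1))) = Add(8, Mul(-1, 3)) = Add(8, -3) = 5)
Function('W')(y, Z) = Add(-2, Mul(Rational(1, 2), Z, Add(10, Mul(2, Z)))) (Function('W')(y, Z) = Add(-2, Mul(Rational(1, 2), Mul(Mul(Add(Z, 5), 2), Z))) = Add(-2, Mul(Rational(1, 2), Mul(Mul(Add(5, Z), 2), Z))) = Add(-2, Mul(Rational(1, 2), Mul(Add(10, Mul(2, Z)), Z))) = Add(-2, Mul(Rational(1, 2), Mul(Z, Add(10, Mul(2, Z))))) = Add(-2, Mul(Rational(1, 2), Z, Add(10, Mul(2, Z)))))
Pow(Add(Pow(Function('f')(d), -1), Function('W')(18, 8)), Rational(1, 2)) = Pow(Add(Pow(-5, -1), Add(-2, Pow(8, 2), Mul(5, 8))), Rational(1, 2)) = Pow(Add(Rational(-1, 5), Add(-2, 64, 40)), Rational(1, 2)) = Pow(Add(Rational(-1, 5), 102), Rational(1, 2)) = Pow(Rational(509, 5), Rational(1, 2)) = Mul(Rational(1, 5), Pow(2545, Rational(1, 2)))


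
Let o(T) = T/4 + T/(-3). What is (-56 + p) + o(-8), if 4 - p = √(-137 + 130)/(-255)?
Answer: -154/3 + I*√7/255 ≈ -51.333 + 0.010375*I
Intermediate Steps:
o(T) = -T/12 (o(T) = T*(¼) + T*(-⅓) = T/4 - T/3 = -T/12)
p = 4 + I*√7/255 (p = 4 - √(-137 + 130)/(-255) = 4 - √(-7)*(-1)/255 = 4 - I*√7*(-1)/255 = 4 - (-1)*I*√7/255 = 4 + I*√7/255 ≈ 4.0 + 0.010375*I)
(-56 + p) + o(-8) = (-56 + (4 + I*√7/255)) - 1/12*(-8) = (-52 + I*√7/255) + ⅔ = -154/3 + I*√7/255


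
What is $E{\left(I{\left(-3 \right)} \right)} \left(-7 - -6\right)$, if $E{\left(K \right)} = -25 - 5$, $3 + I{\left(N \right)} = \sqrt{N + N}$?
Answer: $30$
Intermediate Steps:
$I{\left(N \right)} = -3 + \sqrt{2} \sqrt{N}$ ($I{\left(N \right)} = -3 + \sqrt{N + N} = -3 + \sqrt{2 N} = -3 + \sqrt{2} \sqrt{N}$)
$E{\left(K \right)} = -30$
$E{\left(I{\left(-3 \right)} \right)} \left(-7 - -6\right) = - 30 \left(-7 - -6\right) = - 30 \left(-7 + 6\right) = \left(-30\right) \left(-1\right) = 30$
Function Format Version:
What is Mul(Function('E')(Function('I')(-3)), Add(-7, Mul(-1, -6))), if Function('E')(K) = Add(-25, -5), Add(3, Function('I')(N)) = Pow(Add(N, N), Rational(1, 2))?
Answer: 30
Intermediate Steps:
Function('I')(N) = Add(-3, Mul(Pow(2, Rational(1, 2)), Pow(N, Rational(1, 2)))) (Function('I')(N) = Add(-3, Pow(Add(N, N), Rational(1, 2))) = Add(-3, Pow(Mul(2, N), Rational(1, 2))) = Add(-3, Mul(Pow(2, Rational(1, 2)), Pow(N, Rational(1, 2)))))
Function('E')(K) = -30
Mul(Function('E')(Function('I')(-3)), Add(-7, Mul(-1, -6))) = Mul(-30, Add(-7, Mul(-1, -6))) = Mul(-30, Add(-7, 6)) = Mul(-30, -1) = 30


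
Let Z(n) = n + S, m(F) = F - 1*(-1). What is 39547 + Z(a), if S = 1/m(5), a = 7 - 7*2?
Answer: 237241/6 ≈ 39540.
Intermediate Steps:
m(F) = 1 + F (m(F) = F + 1 = 1 + F)
a = -7 (a = 7 - 14 = -7)
S = ⅙ (S = 1/(1 + 5) = 1/6 = ⅙ ≈ 0.16667)
Z(n) = ⅙ + n (Z(n) = n + ⅙ = ⅙ + n)
39547 + Z(a) = 39547 + (⅙ - 7) = 39547 - 41/6 = 237241/6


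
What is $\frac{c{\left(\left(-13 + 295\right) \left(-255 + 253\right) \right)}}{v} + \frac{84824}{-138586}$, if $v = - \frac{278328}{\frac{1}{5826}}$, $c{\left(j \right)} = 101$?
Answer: $- \frac{68772716012929}{112361296937904} \approx -0.61207$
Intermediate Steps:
$v = -1621538928$ ($v = - 278328 \frac{1}{\frac{1}{5826}} = \left(-278328\right) 5826 = -1621538928$)
$\frac{c{\left(\left(-13 + 295\right) \left(-255 + 253\right) \right)}}{v} + \frac{84824}{-138586} = \frac{101}{-1621538928} + \frac{84824}{-138586} = 101 \left(- \frac{1}{1621538928}\right) + 84824 \left(- \frac{1}{138586}\right) = - \frac{101}{1621538928} - \frac{42412}{69293} = - \frac{68772716012929}{112361296937904}$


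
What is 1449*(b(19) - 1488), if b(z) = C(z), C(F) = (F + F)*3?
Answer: -1990926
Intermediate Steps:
C(F) = 6*F (C(F) = (2*F)*3 = 6*F)
b(z) = 6*z
1449*(b(19) - 1488) = 1449*(6*19 - 1488) = 1449*(114 - 1488) = 1449*(-1374) = -1990926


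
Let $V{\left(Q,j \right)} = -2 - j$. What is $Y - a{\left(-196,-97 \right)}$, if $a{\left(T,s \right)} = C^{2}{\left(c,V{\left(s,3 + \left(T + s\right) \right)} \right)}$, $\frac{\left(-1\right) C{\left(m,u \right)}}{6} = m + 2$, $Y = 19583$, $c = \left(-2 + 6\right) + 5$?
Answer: $15227$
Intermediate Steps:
$c = 9$ ($c = 4 + 5 = 9$)
$C{\left(m,u \right)} = -12 - 6 m$ ($C{\left(m,u \right)} = - 6 \left(m + 2\right) = - 6 \left(2 + m\right) = -12 - 6 m$)
$a{\left(T,s \right)} = 4356$ ($a{\left(T,s \right)} = \left(-12 - 54\right)^{2} = \left(-66\right)^{2} = 4356$)
$Y - a{\left(-196,-97 \right)} = 19583 - 4356 = 15227$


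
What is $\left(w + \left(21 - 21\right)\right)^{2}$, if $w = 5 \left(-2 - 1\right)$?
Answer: $225$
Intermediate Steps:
$w = -15$ ($w = 5 \left(-3\right) = -15$)
$\left(w + \left(21 - 21\right)\right)^{2} = \left(-15 + \left(21 - 21\right)\right)^{2} = \left(-15 + 0\right)^{2} = \left(-15\right)^{2} = 225$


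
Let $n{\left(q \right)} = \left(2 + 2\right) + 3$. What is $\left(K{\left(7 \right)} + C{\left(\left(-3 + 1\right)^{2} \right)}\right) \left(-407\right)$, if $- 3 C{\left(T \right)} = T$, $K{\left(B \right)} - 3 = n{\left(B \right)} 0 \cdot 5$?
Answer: $- \frac{2035}{3} \approx -678.33$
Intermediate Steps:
$n{\left(q \right)} = 7$ ($n{\left(q \right)} = 4 + 3 = 7$)
$K{\left(B \right)} = 3$ ($K{\left(B \right)} = 3 + 7 \cdot 0 \cdot 5 = 3 + 0 \cdot 5 = 3 + 0 = 3$)
$C{\left(T \right)} = - \frac{T}{3}$
$\left(K{\left(7 \right)} + C{\left(\left(-3 + 1\right)^{2} \right)}\right) \left(-407\right) = \left(3 - \frac{\left(-3 + 1\right)^{2}}{3}\right) \left(-407\right) = \left(3 - \frac{\left(-2\right)^{2}}{3}\right) \left(-407\right) = \left(3 - \frac{4}{3}\right) \left(-407\right) = \frac{5}{3} \left(-407\right) = - \frac{2035}{3}$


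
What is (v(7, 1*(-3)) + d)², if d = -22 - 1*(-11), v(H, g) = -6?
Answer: 289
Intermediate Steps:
d = -11 (d = -22 + 11 = -11)
(v(7, 1*(-3)) + d)² = (-6 - 11)² = (-17)² = 289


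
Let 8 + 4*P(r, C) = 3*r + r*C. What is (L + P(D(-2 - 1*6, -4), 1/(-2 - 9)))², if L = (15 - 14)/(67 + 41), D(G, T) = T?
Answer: 33884041/1411344 ≈ 24.008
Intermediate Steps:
P(r, C) = -2 + 3*r/4 + C*r/4 (P(r, C) = -2 + (3*r + r*C)/4 = -2 + (3*r + C*r)/4 = -2 + (3*r/4 + C*r/4) = -2 + 3*r/4 + C*r/4)
L = 1/108 ≈ 0.0092593
(L + P(D(-2 - 1*6, -4), 1/(-2 - 9)))² = (1/108 + (-2 + (¾)*(-4) + (¼)*(-4)/(-2 - 9)))² = (1/108 + (-2 - 3 + (¼)*(-4)/(-11)))² = (1/108 + (-2 - 3 + (¼)*(-1/11)*(-4)))² = (1/108 + (-2 - 3 + 1/11))² = (1/108 - 54/11)² = (-5821/1188)² = 33884041/1411344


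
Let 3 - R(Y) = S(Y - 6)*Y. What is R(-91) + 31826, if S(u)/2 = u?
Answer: 14175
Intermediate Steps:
S(u) = 2*u
R(Y) = 3 - Y*(-12 + 2*Y) (R(Y) = 3 - 2*(Y - 6)*Y = 3 - 2*(-6 + Y)*Y = 3 - (-12 + 2*Y)*Y = 3 - Y*(-12 + 2*Y))
R(-91) + 31826 = (3 - 2*(-91)*(-6 - 91)) + 31826 = (3 - 2*(-91)*(-97)) + 31826 = (3 - 17654) + 31826 = -17651 + 31826 = 14175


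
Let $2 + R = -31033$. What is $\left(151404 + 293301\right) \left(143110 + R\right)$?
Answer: $49840312875$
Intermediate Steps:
$R = -31035$ ($R = -2 - 31033 = -31035$)
$\left(151404 + 293301\right) \left(143110 + R\right) = \left(151404 + 293301\right) \left(143110 - 31035\right) = 444705 \cdot 112075 = 49840312875$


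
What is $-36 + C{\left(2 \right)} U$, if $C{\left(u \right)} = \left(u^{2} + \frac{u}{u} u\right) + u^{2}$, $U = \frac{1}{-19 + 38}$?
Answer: $- \frac{674}{19} \approx -35.474$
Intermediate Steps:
$U = \frac{1}{19} \approx 0.052632$
$C{\left(u \right)} = u + 2 u^{2}$ ($C{\left(u \right)} = \left(u^{2} + 1 u\right) + u^{2} = \left(u^{2} + u\right) + u^{2} = \left(u + u^{2}\right) + u^{2} = u + 2 u^{2}$)
$-36 + C{\left(2 \right)} U = -36 + 2 \left(1 + 2 \cdot 2\right) \frac{1}{19} = -36 + 2 \left(1 + 4\right) \frac{1}{19} = -36 + 2 \cdot 5 \cdot \frac{1}{19} = -36 + 10 \cdot \frac{1}{19} = -36 + \frac{10}{19} = - \frac{674}{19}$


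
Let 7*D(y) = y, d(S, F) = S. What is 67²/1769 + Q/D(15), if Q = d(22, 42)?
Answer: 339761/26535 ≈ 12.804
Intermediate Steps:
Q = 22
D(y) = y/7
67²/1769 + Q/D(15) = 67²/1769 + 22/(((⅐)*15)) = 4489*(1/1769) + 22/(15/7) = 4489/1769 + 22*(7/15) = 4489/1769 + 154/15 = 339761/26535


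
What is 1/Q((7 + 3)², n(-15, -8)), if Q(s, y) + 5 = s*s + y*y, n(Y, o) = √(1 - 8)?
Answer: 1/9988 ≈ 0.00010012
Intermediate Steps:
n(Y, o) = I*√7 (n(Y, o) = √(-7) = I*√7)
Q(s, y) = -5 + s² + y² (Q(s, y) = -5 + (s*s + y*y) = -5 + (s² + y²) = -5 + s² + y²)
1/Q((7 + 3)², n(-15, -8)) = 1/(-5 + ((7 + 3)²)² + (I*√7)²) = 1/(-5 + (10²)² - 7) = 1/(-5 + 100² - 7) = 1/(-5 + 10000 - 7) = 1/9988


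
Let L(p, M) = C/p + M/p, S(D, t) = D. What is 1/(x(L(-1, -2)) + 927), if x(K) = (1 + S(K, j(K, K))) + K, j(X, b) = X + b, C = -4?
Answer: 1/940 ≈ 0.0010638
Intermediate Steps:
L(p, M) = -4/p + M/p
x(K) = 1 + 2*K (x(K) = (1 + K) + K = 1 + 2*K)
1/(x(L(-1, -2)) + 927) = 1/((1 + 2*((-4 - 2)/(-1))) + 927) = 1/((1 + 2*(-1*(-6))) + 927) = 1/((1 + 2*6) + 927) = 1/((1 + 12) + 927) = 1/(13 + 927) = 1/940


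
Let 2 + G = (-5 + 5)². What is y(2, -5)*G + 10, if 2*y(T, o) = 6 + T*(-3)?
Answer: 10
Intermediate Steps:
G = -2 (G = -2 + (-5 + 5)² = -2 + 0² = -2 + 0 = -2)
y(T, o) = 3 - 3*T/2 (y(T, o) = (6 + T*(-3))/2 = (6 - 3*T)/2 = 3 - 3*T/2)
y(2, -5)*G + 10 = (3 - 3/2*2)*(-2) + 10 = (3 - 3)*(-2) + 10 = 0*(-2) + 10 = 0 + 10 = 10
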